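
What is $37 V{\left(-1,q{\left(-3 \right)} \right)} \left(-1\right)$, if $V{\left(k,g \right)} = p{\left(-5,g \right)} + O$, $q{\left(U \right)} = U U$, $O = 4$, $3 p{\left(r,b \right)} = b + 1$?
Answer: $- \frac{814}{3} \approx -271.33$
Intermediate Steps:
$p{\left(r,b \right)} = \frac{1}{3} + \frac{b}{3}$ ($p{\left(r,b \right)} = \frac{b + 1}{3} = \frac{1 + b}{3} = \frac{1}{3} + \frac{b}{3}$)
$q{\left(U \right)} = U^{2}$
$V{\left(k,g \right)} = \frac{13}{3} + \frac{g}{3}$ ($V{\left(k,g \right)} = \left(\frac{1}{3} + \frac{g}{3}\right) + 4 = \frac{13}{3} + \frac{g}{3}$)
$37 V{\left(-1,q{\left(-3 \right)} \right)} \left(-1\right) = 37 \left(\frac{13}{3} + \frac{\left(-3\right)^{2}}{3}\right) \left(-1\right) = 37 \left(\frac{13}{3} + \frac{1}{3} \cdot 9\right) \left(-1\right) = 37 \left(\frac{13}{3} + 3\right) \left(-1\right) = 37 \cdot \frac{22}{3} \left(-1\right) = \frac{814}{3} \left(-1\right) = - \frac{814}{3}$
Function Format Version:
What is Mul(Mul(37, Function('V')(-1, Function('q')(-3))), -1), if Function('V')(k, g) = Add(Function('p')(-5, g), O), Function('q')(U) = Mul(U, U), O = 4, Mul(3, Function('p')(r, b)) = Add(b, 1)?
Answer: Rational(-814, 3) ≈ -271.33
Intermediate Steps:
Function('p')(r, b) = Add(Rational(1, 3), Mul(Rational(1, 3), b)) (Function('p')(r, b) = Mul(Rational(1, 3), Add(b, 1)) = Mul(Rational(1, 3), Add(1, b)) = Add(Rational(1, 3), Mul(Rational(1, 3), b)))
Function('q')(U) = Pow(U, 2)
Function('V')(k, g) = Add(Rational(13, 3), Mul(Rational(1, 3), g)) (Function('V')(k, g) = Add(Add(Rational(1, 3), Mul(Rational(1, 3), g)), 4) = Add(Rational(13, 3), Mul(Rational(1, 3), g)))
Mul(Mul(37, Function('V')(-1, Function('q')(-3))), -1) = Mul(Mul(37, Add(Rational(13, 3), Mul(Rational(1, 3), Pow(-3, 2)))), -1) = Mul(Mul(37, Add(Rational(13, 3), Mul(Rational(1, 3), 9))), -1) = Mul(Mul(37, Add(Rational(13, 3), 3)), -1) = Mul(Mul(37, Rational(22, 3)), -1) = Mul(Rational(814, 3), -1) = Rational(-814, 3)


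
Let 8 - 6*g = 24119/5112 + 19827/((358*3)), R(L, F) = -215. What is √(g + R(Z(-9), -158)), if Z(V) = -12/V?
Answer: I*√45535131041007/457524 ≈ 14.749*I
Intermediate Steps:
g = -13889521/5490288 (g = 4/3 - (24119/5112 + 19827/((358*3)))/6 = 4/3 - (24119*(1/5112) + 19827/1074)/6 = 4/3 - (24119/5112 + 19827*(1/1074))/6 = 4/3 - (24119/5112 + 6609/358)/6 = 4/3 - ⅙*21209905/915048 = 4/3 - 21209905/5490288 = -13889521/5490288 ≈ -2.5298)
√(g + R(Z(-9), -158)) = √(-13889521/5490288 - 215) = √(-1194301441/5490288) = I*√45535131041007/457524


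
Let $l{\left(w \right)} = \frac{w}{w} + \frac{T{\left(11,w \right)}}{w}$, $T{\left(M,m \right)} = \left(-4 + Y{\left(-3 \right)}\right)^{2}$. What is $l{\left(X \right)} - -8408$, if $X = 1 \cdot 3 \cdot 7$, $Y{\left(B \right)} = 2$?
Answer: $\frac{176593}{21} \approx 8409.2$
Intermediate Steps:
$X = 21$ ($X = 3 \cdot 7 = 21$)
$T{\left(M,m \right)} = 4$ ($T{\left(M,m \right)} = \left(-4 + 2\right)^{2} = \left(-2\right)^{2} = 4$)
$l{\left(w \right)} = 1 + \frac{4}{w}$ ($l{\left(w \right)} = \frac{w}{w} + \frac{4}{w} = 1 + \frac{4}{w}$)
$l{\left(X \right)} - -8408 = \frac{4 + 21}{21} - -8408 = \frac{1}{21} \cdot 25 + 8408 = \frac{25}{21} + 8408 = \frac{176593}{21}$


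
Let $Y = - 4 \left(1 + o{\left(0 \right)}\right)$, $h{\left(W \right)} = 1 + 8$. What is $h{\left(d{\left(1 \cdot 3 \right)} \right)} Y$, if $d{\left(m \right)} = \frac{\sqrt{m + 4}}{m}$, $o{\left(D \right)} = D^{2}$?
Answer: $-36$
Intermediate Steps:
$d{\left(m \right)} = \frac{\sqrt{4 + m}}{m}$
$h{\left(W \right)} = 9$
$Y = -4$ ($Y = - 4 \left(1 + 0^{2}\right) = - 4 \left(1 + 0\right) = \left(-4\right) 1 = -4$)
$h{\left(d{\left(1 \cdot 3 \right)} \right)} Y = 9 \left(-4\right) = -36$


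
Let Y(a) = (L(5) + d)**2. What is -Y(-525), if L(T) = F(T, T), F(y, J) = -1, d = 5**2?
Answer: -576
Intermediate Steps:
d = 25
L(T) = -1
Y(a) = 576 (Y(a) = (-1 + 25)**2 = 24**2 = 576)
-Y(-525) = -1*576 = -576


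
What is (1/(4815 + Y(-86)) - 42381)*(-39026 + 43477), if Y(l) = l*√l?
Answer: -4493406120218946/23820281 + 382786*I*√86/23820281 ≈ -1.8864e+8 + 0.14902*I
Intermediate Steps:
Y(l) = l^(3/2)
(1/(4815 + Y(-86)) - 42381)*(-39026 + 43477) = (1/(4815 + (-86)^(3/2)) - 42381)*(-39026 + 43477) = (1/(4815 - 86*I*√86) - 42381)*4451 = (-42381 + 1/(4815 - 86*I*√86))*4451 = -188637831 + 4451/(4815 - 86*I*√86)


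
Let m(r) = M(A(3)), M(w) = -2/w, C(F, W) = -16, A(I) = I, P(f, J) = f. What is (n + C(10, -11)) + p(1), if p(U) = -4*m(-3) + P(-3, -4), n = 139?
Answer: 368/3 ≈ 122.67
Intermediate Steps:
m(r) = -⅔ (m(r) = -2/3 = -2*⅓ = -⅔)
p(U) = -⅓ (p(U) = -4*(-⅔) - 3 = 8/3 - 3 = -⅓)
(n + C(10, -11)) + p(1) = (139 - 16) - ⅓ = 123 - ⅓ = 368/3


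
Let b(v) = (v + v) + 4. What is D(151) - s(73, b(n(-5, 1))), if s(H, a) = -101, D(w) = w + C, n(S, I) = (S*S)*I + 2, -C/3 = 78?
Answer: 18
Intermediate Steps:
C = -234 (C = -3*78 = -234)
n(S, I) = 2 + I*S² (n(S, I) = S²*I + 2 = I*S² + 2 = 2 + I*S²)
D(w) = -234 + w (D(w) = w - 234 = -234 + w)
b(v) = 4 + 2*v (b(v) = 2*v + 4 = 4 + 2*v)
D(151) - s(73, b(n(-5, 1))) = (-234 + 151) - 1*(-101) = -83 + 101 = 18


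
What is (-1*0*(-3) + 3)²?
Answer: 9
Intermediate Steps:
(-1*0*(-3) + 3)² = (0*(-3) + 3)² = (0 + 3)² = 3² = 9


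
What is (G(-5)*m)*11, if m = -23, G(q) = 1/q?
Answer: 253/5 ≈ 50.600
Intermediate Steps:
(G(-5)*m)*11 = (-23/(-5))*11 = -1/5*(-23)*11 = (23/5)*11 = 253/5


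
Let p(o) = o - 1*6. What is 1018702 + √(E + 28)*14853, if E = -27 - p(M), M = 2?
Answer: 1018702 + 14853*√5 ≈ 1.0519e+6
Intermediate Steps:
p(o) = -6 + o (p(o) = o - 6 = -6 + o)
E = -23 (E = -27 - (-6 + 2) = -27 - 1*(-4) = -27 + 4 = -23)
1018702 + √(E + 28)*14853 = 1018702 + √(-23 + 28)*14853 = 1018702 + √5*14853 = 1018702 + 14853*√5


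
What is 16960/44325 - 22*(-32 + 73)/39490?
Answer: 229007/636507 ≈ 0.35979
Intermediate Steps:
16960/44325 - 22*(-32 + 73)/39490 = 16960*(1/44325) - 22*41*(1/39490) = 3392/8865 - 902*1/39490 = 3392/8865 - 41/1795 = 229007/636507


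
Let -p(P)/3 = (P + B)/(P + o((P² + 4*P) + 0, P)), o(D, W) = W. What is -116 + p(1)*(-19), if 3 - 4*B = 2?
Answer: -643/8 ≈ -80.375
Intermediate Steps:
B = ¼ (B = ¾ - ¼*2 = ¾ - ½ = ¼ ≈ 0.25000)
p(P) = -3*(¼ + P)/(2*P) (p(P) = -3*(P + ¼)/(P + P) = -3*(¼ + P)/(2*P))
-116 + p(1)*(-19) = -116 + ((3/8)*(-1 - 4*1)/1)*(-19) = -116 + ((3/8)*1*(-1 - 4))*(-19) = -116 + ((3/8)*1*(-5))*(-19) = -116 - 15/8*(-19) = -116 + 285/8 = -643/8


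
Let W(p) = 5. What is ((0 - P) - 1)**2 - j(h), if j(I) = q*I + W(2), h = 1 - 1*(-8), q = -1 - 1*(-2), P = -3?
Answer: -10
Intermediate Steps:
q = 1 (q = -1 + 2 = 1)
h = 9 (h = 1 + 8 = 9)
j(I) = 5 + I (j(I) = 1*I + 5 = I + 5 = 5 + I)
((0 - P) - 1)**2 - j(h) = ((0 - 1*(-3)) - 1)**2 - (5 + 9) = ((0 + 3) - 1)**2 - 1*14 = (3 - 1)**2 - 14 = 2**2 - 14 = 4 - 14 = -10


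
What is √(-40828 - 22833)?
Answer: I*√63661 ≈ 252.31*I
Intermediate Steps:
√(-40828 - 22833) = √(-63661) = I*√63661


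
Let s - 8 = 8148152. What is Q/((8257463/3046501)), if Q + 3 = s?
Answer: 24823368448657/8257463 ≈ 3.0062e+6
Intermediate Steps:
s = 8148160 (s = 8 + 8148152 = 8148160)
Q = 8148157 (Q = -3 + 8148160 = 8148157)
Q/((8257463/3046501)) = 8148157/((8257463/3046501)) = 8148157/((8257463*(1/3046501))) = 8148157/(8257463/3046501) = 8148157*(3046501/8257463) = 24823368448657/8257463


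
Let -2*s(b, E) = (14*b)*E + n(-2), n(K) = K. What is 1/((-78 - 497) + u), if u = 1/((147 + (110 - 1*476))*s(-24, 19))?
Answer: -699267/402078526 ≈ -0.0017391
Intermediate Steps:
s(b, E) = 1 - 7*E*b (s(b, E) = -((14*b)*E - 2)/2 = -(14*E*b - 2)/2 = -(-2 + 14*E*b)/2 = 1 - 7*E*b)
u = -1/699267 (u = 1/((147 + (110 - 1*476))*(1 - 7*19*(-24))) = 1/((147 + (110 - 476))*(1 + 3192)) = 1/((147 - 366)*3193) = (1/3193)/(-219) = -1/219*1/3193 = -1/699267 ≈ -1.4301e-6)
1/((-78 - 497) + u) = 1/((-78 - 497) - 1/699267) = 1/(-575 - 1/699267) = 1/(-402078526/699267) = -699267/402078526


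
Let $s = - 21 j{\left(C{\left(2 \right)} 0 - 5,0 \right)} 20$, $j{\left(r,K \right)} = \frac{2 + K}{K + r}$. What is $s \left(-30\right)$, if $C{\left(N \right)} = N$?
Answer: $-5040$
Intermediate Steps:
$j{\left(r,K \right)} = \frac{2 + K}{K + r}$
$s = 168$ ($s = - 21 \frac{2 + 0}{0 + \left(2 \cdot 0 - 5\right)} 20 = - 21 \frac{1}{0 + \left(0 - 5\right)} 2 \cdot 20 = - 21 \frac{1}{0 - 5} \cdot 2 \cdot 20 = - 21 \frac{1}{-5} \cdot 2 \cdot 20 = - 21 \left(\left(- \frac{1}{5}\right) 2\right) 20 = \left(-21\right) \left(- \frac{2}{5}\right) 20 = \frac{42}{5} \cdot 20 = 168$)
$s \left(-30\right) = 168 \left(-30\right) = -5040$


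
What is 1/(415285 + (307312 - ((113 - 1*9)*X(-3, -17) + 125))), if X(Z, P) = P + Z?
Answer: 1/724552 ≈ 1.3802e-6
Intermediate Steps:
1/(415285 + (307312 - ((113 - 1*9)*X(-3, -17) + 125))) = 1/(415285 + (307312 - ((113 - 1*9)*(-17 - 3) + 125))) = 1/(415285 + (307312 - ((113 - 9)*(-20) + 125))) = 1/(415285 + (307312 - (104*(-20) + 125))) = 1/(415285 + (307312 - (-2080 + 125))) = 1/(415285 + (307312 - 1*(-1955))) = 1/(415285 + (307312 + 1955)) = 1/(415285 + 309267) = 1/724552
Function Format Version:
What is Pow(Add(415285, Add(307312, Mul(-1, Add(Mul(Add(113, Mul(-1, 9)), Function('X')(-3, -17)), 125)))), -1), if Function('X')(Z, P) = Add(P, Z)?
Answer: Rational(1, 724552) ≈ 1.3802e-6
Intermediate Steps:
Pow(Add(415285, Add(307312, Mul(-1, Add(Mul(Add(113, Mul(-1, 9)), Function('X')(-3, -17)), 125)))), -1) = Pow(Add(415285, Add(307312, Mul(-1, Add(Mul(Add(113, Mul(-1, 9)), Add(-17, -3)), 125)))), -1) = Pow(Add(415285, Add(307312, Mul(-1, Add(Mul(Add(113, -9), -20), 125)))), -1) = Pow(Add(415285, Add(307312, Mul(-1, Add(Mul(104, -20), 125)))), -1) = Pow(Add(415285, Add(307312, Mul(-1, Add(-2080, 125)))), -1) = Pow(Add(415285, Add(307312, Mul(-1, -1955))), -1) = Pow(Add(415285, Add(307312, 1955)), -1) = Pow(Add(415285, 309267), -1) = Pow(724552, -1) = Rational(1, 724552)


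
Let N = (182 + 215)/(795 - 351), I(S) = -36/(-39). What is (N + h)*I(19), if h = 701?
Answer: 311641/481 ≈ 647.90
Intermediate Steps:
I(S) = 12/13 (I(S) = -36*(-1/39) = 12/13)
N = 397/444 ≈ 0.89414
(N + h)*I(19) = (397/444 + 701)*(12/13) = (311641/444)*(12/13) = 311641/481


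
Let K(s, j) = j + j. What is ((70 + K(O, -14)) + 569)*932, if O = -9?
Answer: 569452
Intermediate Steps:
K(s, j) = 2*j
((70 + K(O, -14)) + 569)*932 = ((70 + 2*(-14)) + 569)*932 = ((70 - 28) + 569)*932 = (42 + 569)*932 = 611*932 = 569452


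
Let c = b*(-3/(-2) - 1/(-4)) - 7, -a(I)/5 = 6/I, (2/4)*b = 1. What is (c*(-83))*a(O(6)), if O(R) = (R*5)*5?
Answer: -581/10 ≈ -58.100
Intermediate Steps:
b = 2 (b = 2*1 = 2)
O(R) = 25*R (O(R) = (5*R)*5 = 25*R)
a(I) = -30/I
c = -7/2 (c = 2*(-3/(-2) - 1/(-4)) - 7 = 2*(-3*(-1/2) - 1*(-1/4)) - 7 = 2*(3/2 + 1/4) - 7 = 2*(7/4) - 7 = 7/2 - 7 = -7/2 ≈ -3.5000)
(c*(-83))*a(O(6)) = (-7/2*(-83))*(-30/(25*6)) = 581*(-30/150)/2 = 581*(-30*1/150)/2 = (581/2)*(-1/5) = -581/10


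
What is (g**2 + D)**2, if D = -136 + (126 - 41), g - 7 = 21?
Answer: 537289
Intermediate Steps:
g = 28 (g = 7 + 21 = 28)
D = -51 (D = -136 + 85 = -51)
(g**2 + D)**2 = (28**2 - 51)**2 = (784 - 51)**2 = 733**2 = 537289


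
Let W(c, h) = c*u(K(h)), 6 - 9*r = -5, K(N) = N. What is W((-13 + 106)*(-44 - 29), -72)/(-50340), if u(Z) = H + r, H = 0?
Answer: 24893/151020 ≈ 0.16483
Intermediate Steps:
r = 11/9 (r = ⅔ - ⅑*(-5) = ⅔ + 5/9 = 11/9 ≈ 1.2222)
u(Z) = 11/9 (u(Z) = 0 + 11/9 = 11/9)
W(c, h) = 11*c/9 (W(c, h) = c*(11/9) = 11*c/9)
W((-13 + 106)*(-44 - 29), -72)/(-50340) = (11*((-13 + 106)*(-44 - 29))/9)/(-50340) = (11*(93*(-73))/9)*(-1/50340) = ((11/9)*(-6789))*(-1/50340) = -24893/3*(-1/50340) = 24893/151020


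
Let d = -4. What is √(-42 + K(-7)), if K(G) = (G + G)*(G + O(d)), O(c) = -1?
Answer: √70 ≈ 8.3666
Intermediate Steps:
K(G) = 2*G*(-1 + G) (K(G) = (G + G)*(G - 1) = (2*G)*(-1 + G) = 2*G*(-1 + G))
√(-42 + K(-7)) = √(-42 + 2*(-7)*(-1 - 7)) = √(-42 + 2*(-7)*(-8)) = √(-42 + 112) = √70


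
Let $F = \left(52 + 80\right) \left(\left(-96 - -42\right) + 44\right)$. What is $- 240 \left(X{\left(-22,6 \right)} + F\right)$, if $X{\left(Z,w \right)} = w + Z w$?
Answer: $347040$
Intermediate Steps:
$F = -1320$ ($F = 132 \left(\left(-96 + 42\right) + 44\right) = 132 \left(-54 + 44\right) = 132 \left(-10\right) = -1320$)
$- 240 \left(X{\left(-22,6 \right)} + F\right) = - 240 \left(6 \left(1 - 22\right) - 1320\right) = - 240 \left(6 \left(-21\right) - 1320\right) = - 240 \left(-126 - 1320\right) = \left(-240\right) \left(-1446\right) = 347040$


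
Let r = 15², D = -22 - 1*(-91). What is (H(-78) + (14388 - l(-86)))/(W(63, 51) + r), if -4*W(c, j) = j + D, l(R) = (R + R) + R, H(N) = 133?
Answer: 14779/195 ≈ 75.790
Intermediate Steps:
D = 69 (D = -22 + 91 = 69)
l(R) = 3*R (l(R) = 2*R + R = 3*R)
W(c, j) = -69/4 - j/4 (W(c, j) = -(j + 69)/4 = -(69 + j)/4 = -69/4 - j/4)
r = 225
(H(-78) + (14388 - l(-86)))/(W(63, 51) + r) = (133 + (14388 - 3*(-86)))/((-69/4 - ¼*51) + 225) = (133 + (14388 - 1*(-258)))/((-69/4 - 51/4) + 225) = (133 + (14388 + 258))/(-30 + 225) = (133 + 14646)/195 = 14779*(1/195) = 14779/195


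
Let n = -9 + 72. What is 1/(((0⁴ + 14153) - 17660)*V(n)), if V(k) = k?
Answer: -1/220941 ≈ -4.5261e-6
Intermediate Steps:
n = 63
1/(((0⁴ + 14153) - 17660)*V(n)) = 1/((0⁴ + 14153) - 17660*63) = (1/63)/((0 + 14153) - 17660) = (1/63)/(14153 - 17660) = (1/63)/(-3507) = -1/3507*1/63 = -1/220941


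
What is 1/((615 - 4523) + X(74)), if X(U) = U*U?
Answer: 1/1568 ≈ 0.00063775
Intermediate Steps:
X(U) = U²
1/((615 - 4523) + X(74)) = 1/((615 - 4523) + 74²) = 1/(-3908 + 5476) = 1/1568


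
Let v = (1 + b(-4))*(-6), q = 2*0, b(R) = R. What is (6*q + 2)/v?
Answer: 1/9 ≈ 0.11111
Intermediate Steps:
q = 0
v = 18 (v = (1 - 4)*(-6) = -3*(-6) = 18)
(6*q + 2)/v = (6*0 + 2)/18 = (0 + 2)*(1/18) = 2*(1/18) = 1/9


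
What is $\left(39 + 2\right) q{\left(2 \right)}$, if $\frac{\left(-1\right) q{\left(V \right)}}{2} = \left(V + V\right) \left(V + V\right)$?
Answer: $-1312$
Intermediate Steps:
$q{\left(V \right)} = - 8 V^{2}$ ($q{\left(V \right)} = - 2 \left(V + V\right) \left(V + V\right) = - 2 \cdot 2 V 2 V = - 2 \cdot 4 V^{2} = - 8 V^{2}$)
$\left(39 + 2\right) q{\left(2 \right)} = \left(39 + 2\right) \left(- 8 \cdot 2^{2}\right) = 41 \left(\left(-8\right) 4\right) = 41 \left(-32\right) = -1312$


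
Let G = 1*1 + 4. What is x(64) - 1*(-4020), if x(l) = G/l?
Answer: 257285/64 ≈ 4020.1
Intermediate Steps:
G = 5 (G = 1 + 4 = 5)
x(l) = 5/l
x(64) - 1*(-4020) = 5/64 - 1*(-4020) = 5*(1/64) + 4020 = 5/64 + 4020 = 257285/64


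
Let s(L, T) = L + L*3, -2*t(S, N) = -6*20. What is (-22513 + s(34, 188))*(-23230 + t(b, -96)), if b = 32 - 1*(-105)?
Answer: 518475090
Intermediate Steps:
b = 137 (b = 32 + 105 = 137)
t(S, N) = 60 (t(S, N) = -(-3)*20 = -½*(-120) = 60)
s(L, T) = 4*L (s(L, T) = L + 3*L = 4*L)
(-22513 + s(34, 188))*(-23230 + t(b, -96)) = (-22513 + 4*34)*(-23230 + 60) = (-22513 + 136)*(-23170) = -22377*(-23170) = 518475090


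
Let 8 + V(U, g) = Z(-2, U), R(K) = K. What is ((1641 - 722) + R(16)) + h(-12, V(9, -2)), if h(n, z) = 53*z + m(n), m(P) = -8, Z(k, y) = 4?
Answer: 715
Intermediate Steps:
V(U, g) = -4 (V(U, g) = -8 + 4 = -4)
h(n, z) = -8 + 53*z (h(n, z) = 53*z - 8 = -8 + 53*z)
((1641 - 722) + R(16)) + h(-12, V(9, -2)) = ((1641 - 722) + 16) + (-8 + 53*(-4)) = (919 + 16) + (-8 - 212) = 935 - 220 = 715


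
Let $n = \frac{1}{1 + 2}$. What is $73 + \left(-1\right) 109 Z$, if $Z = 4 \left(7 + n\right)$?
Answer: $- \frac{9373}{3} \approx -3124.3$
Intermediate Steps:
$n = \frac{1}{3} \approx 0.33333$
$Z = \frac{88}{3}$ ($Z = 4 \left(7 + \frac{1}{3}\right) = 4 \cdot \frac{22}{3} = \frac{88}{3} \approx 29.333$)
$73 + \left(-1\right) 109 Z = 73 + \left(-1\right) 109 \cdot \frac{88}{3} = 73 - \frac{9592}{3} = - \frac{9373}{3}$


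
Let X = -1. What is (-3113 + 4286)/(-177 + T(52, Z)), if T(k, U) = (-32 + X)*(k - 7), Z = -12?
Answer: -391/554 ≈ -0.70578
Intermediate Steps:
T(k, U) = 231 - 33*k (T(k, U) = (-32 - 1)*(k - 7) = -33*(-7 + k) = 231 - 33*k)
(-3113 + 4286)/(-177 + T(52, Z)) = (-3113 + 4286)/(-177 + (231 - 33*52)) = 1173/(-177 + (231 - 1716)) = 1173/(-177 - 1485) = 1173/(-1662) = 1173*(-1/1662) = -391/554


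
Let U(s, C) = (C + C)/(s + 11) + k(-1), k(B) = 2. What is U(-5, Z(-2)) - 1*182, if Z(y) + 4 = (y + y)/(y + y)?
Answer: -181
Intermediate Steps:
Z(y) = -3 (Z(y) = -4 + (y + y)/(y + y) = -4 + (2*y)/((2*y)) = -4 + (2*y)*(1/(2*y)) = -4 + 1 = -3)
U(s, C) = 2 + 2*C/(11 + s) (U(s, C) = (C + C)/(s + 11) + 2 = (2*C)/(11 + s) + 2 = 2*C/(11 + s) + 2 = 2 + 2*C/(11 + s))
U(-5, Z(-2)) - 1*182 = 2*(11 - 3 - 5)/(11 - 5) - 1*182 = 2*3/6 - 182 = 2*(⅙)*3 - 182 = 1 - 182 = -181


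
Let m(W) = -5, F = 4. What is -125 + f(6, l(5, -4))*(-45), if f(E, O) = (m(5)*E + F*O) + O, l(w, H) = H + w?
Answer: 1000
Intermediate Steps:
f(E, O) = -5*E + 5*O (f(E, O) = (-5*E + 4*O) + O = -5*E + 5*O)
-125 + f(6, l(5, -4))*(-45) = -125 + (-5*6 + 5*(-4 + 5))*(-45) = -125 + (-30 + 5*1)*(-45) = -125 + (-30 + 5)*(-45) = -125 - 25*(-45) = -125 + 1125 = 1000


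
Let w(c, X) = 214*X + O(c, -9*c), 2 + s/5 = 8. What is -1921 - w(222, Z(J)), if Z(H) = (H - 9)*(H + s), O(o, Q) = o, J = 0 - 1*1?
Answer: 59917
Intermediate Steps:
J = -1 (J = 0 - 1 = -1)
s = 30 (s = -10 + 5*8 = -10 + 40 = 30)
Z(H) = (-9 + H)*(30 + H) (Z(H) = (H - 9)*(H + 30) = (-9 + H)*(30 + H))
w(c, X) = c + 214*X (w(c, X) = 214*X + c = c + 214*X)
-1921 - w(222, Z(J)) = -1921 - (222 + 214*(-270 + (-1)**2 + 21*(-1))) = -1921 - (222 + 214*(-270 + 1 - 21)) = -1921 - (222 + 214*(-290)) = -1921 - (222 - 62060) = -1921 - 1*(-61838) = -1921 + 61838 = 59917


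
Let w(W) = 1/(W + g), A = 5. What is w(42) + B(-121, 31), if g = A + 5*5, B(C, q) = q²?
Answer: 69193/72 ≈ 961.01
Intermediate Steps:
g = 30 (g = 5 + 5*5 = 5 + 25 = 30)
w(W) = 1/(30 + W) (w(W) = 1/(W + 30) = 1/(30 + W))
w(42) + B(-121, 31) = 1/(30 + 42) + 31² = 1/72 + 961 = 69193/72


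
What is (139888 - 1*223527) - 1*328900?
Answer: -412539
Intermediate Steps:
(139888 - 1*223527) - 1*328900 = (139888 - 223527) - 328900 = -83639 - 328900 = -412539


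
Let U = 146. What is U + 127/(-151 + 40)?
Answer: 16079/111 ≈ 144.86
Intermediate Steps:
U + 127/(-151 + 40) = 146 + 127/(-151 + 40) = 146 + 127/(-111) = 146 - 1/111*127 = 146 - 127/111 = 16079/111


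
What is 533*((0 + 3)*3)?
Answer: 4797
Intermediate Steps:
533*((0 + 3)*3) = 533*(3*3) = 533*9 = 4797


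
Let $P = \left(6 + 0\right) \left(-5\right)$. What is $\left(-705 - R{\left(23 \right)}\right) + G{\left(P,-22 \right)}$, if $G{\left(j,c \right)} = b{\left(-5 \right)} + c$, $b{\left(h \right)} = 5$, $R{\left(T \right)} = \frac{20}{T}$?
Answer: $- \frac{16626}{23} \approx -722.87$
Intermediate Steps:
$P = -30$ ($P = 6 \left(-5\right) = -30$)
$G{\left(j,c \right)} = 5 + c$
$\left(-705 - R{\left(23 \right)}\right) + G{\left(P,-22 \right)} = \left(-705 - \frac{20}{23}\right) + \left(5 - 22\right) = \left(-705 - 20 \cdot \frac{1}{23}\right) - 17 = \left(-705 - \frac{20}{23}\right) - 17 = - \frac{16235}{23} - 17 = - \frac{16626}{23}$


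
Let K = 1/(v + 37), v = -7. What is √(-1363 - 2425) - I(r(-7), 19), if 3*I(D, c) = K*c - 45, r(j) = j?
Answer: 1331/90 + 2*I*√947 ≈ 14.789 + 61.547*I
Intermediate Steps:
K = 1/30 (K = 1/(-7 + 37) = 1/30 ≈ 0.033333)
I(D, c) = -15 + c/90 (I(D, c) = (c/30 - 45)/3 = (-45 + c/30)/3 = -15 + c/90)
√(-1363 - 2425) - I(r(-7), 19) = √(-1363 - 2425) - (-15 + (1/90)*19) = √(-3788) - (-15 + 19/90) = 2*I*√947 - 1*(-1331/90) = 2*I*√947 + 1331/90 = 1331/90 + 2*I*√947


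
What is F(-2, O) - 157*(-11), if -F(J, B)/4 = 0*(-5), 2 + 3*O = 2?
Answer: 1727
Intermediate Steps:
O = 0 (O = -⅔ + (⅓)*2 = -⅔ + ⅔ = 0)
F(J, B) = 0 (F(J, B) = -0*(-5) = -4*0 = 0)
F(-2, O) - 157*(-11) = 0 - 157*(-11) = 0 + 1727 = 1727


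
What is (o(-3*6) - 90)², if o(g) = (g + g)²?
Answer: 1454436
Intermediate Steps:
o(g) = 4*g² (o(g) = (2*g)² = 4*g²)
(o(-3*6) - 90)² = (4*(-3*6)² - 90)² = (4*(-18)² - 90)² = (4*324 - 90)² = (1296 - 90)² = 1206² = 1454436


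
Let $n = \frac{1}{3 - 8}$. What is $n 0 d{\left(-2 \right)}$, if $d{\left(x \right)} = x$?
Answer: $0$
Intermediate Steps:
$n = - \frac{1}{5}$ ($n = \frac{1}{-5} = - \frac{1}{5} \approx -0.2$)
$n 0 d{\left(-2 \right)} = \left(- \frac{1}{5}\right) 0 \left(-2\right) = 0 \left(-2\right) = 0$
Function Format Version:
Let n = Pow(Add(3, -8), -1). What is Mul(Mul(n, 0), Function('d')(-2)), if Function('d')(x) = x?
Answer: 0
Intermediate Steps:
n = Rational(-1, 5) (n = Pow(-5, -1) = Rational(-1, 5) ≈ -0.20000)
Mul(Mul(n, 0), Function('d')(-2)) = Mul(Mul(Rational(-1, 5), 0), -2) = Mul(0, -2) = 0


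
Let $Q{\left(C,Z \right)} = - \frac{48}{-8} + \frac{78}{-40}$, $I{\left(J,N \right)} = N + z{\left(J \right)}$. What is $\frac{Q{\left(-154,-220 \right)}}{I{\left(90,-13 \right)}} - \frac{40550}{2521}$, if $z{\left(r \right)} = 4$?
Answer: $- \frac{833689}{50420} \approx -16.535$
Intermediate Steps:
$I{\left(J,N \right)} = 4 + N$ ($I{\left(J,N \right)} = N + 4 = 4 + N$)
$Q{\left(C,Z \right)} = \frac{81}{20}$ ($Q{\left(C,Z \right)} = \left(-48\right) \left(- \frac{1}{8}\right) + 78 \left(- \frac{1}{40}\right) = 6 - \frac{39}{20} = \frac{81}{20}$)
$\frac{Q{\left(-154,-220 \right)}}{I{\left(90,-13 \right)}} - \frac{40550}{2521} = \frac{81}{20 \left(4 - 13\right)} - \frac{40550}{2521} = \frac{81}{20 \left(-9\right)} - \frac{40550}{2521} = \frac{81}{20} \left(- \frac{1}{9}\right) - \frac{40550}{2521} = - \frac{9}{20} - \frac{40550}{2521} = - \frac{833689}{50420}$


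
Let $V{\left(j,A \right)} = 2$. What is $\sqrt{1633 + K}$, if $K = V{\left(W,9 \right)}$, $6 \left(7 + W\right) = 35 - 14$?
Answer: $\sqrt{1635} \approx 40.435$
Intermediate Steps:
$W = - \frac{7}{2}$ ($W = -7 + \frac{35 - 14}{6} = -7 + \frac{1}{6} \cdot 21 = -7 + \frac{7}{2} = - \frac{7}{2} \approx -3.5$)
$K = 2$
$\sqrt{1633 + K} = \sqrt{1633 + 2} = \sqrt{1635}$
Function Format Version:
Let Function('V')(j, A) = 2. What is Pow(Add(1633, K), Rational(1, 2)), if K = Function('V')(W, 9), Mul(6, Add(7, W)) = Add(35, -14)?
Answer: Pow(1635, Rational(1, 2)) ≈ 40.435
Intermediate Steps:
W = Rational(-7, 2) (W = Add(-7, Mul(Rational(1, 6), Add(35, -14))) = Add(-7, Mul(Rational(1, 6), 21)) = Add(-7, Rational(7, 2)) = Rational(-7, 2) ≈ -3.5000)
K = 2
Pow(Add(1633, K), Rational(1, 2)) = Pow(Add(1633, 2), Rational(1, 2)) = Pow(1635, Rational(1, 2))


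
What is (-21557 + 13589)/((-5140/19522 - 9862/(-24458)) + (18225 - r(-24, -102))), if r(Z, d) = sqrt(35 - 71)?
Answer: -258642997845607569083064/591592035432727587732149 - 85149304373305725336*I/591592035432727587732149 ≈ -0.4372 - 0.00014393*I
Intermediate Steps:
r(Z, d) = 6*I (r(Z, d) = sqrt(-36) = 6*I)
(-21557 + 13589)/((-5140/19522 - 9862/(-24458)) + (18225 - r(-24, -102))) = (-21557 + 13589)/((-5140/19522 - 9862/(-24458)) + (18225 - 6*I)) = -7968/((-5140*1/19522 - 9862*(-1/24458)) + (18225 - 6*I)) = -7968/((-2570/9761 + 4931/12229) + (18225 - 6*I)) = -7968/(16702961/119367269 + (18225 - 6*I)) = -7968*14248544908518361*(2175485180486/119367269 + 6*I)/4732736283461820701857192 = -14191550728884287556*(2175485180486/119367269 + 6*I)/591592035432727587732149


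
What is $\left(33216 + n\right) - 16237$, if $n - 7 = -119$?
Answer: $16867$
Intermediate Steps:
$n = -112$ ($n = 7 - 119 = -112$)
$\left(33216 + n\right) - 16237 = \left(33216 - 112\right) - 16237 = 33104 - 16237 = 16867$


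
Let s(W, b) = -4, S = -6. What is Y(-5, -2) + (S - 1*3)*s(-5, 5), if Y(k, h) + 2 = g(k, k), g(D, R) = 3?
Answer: 37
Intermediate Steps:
Y(k, h) = 1 (Y(k, h) = -2 + 3 = 1)
Y(-5, -2) + (S - 1*3)*s(-5, 5) = 1 + (-6 - 1*3)*(-4) = 1 + (-6 - 3)*(-4) = 1 - 9*(-4) = 1 + 36 = 37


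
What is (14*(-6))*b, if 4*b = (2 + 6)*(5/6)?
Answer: -140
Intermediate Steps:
b = 5/3 (b = ((2 + 6)*(5/6))/4 = (8*(5*(⅙)))/4 = (8*(⅚))/4 = (¼)*(20/3) = 5/3 ≈ 1.6667)
(14*(-6))*b = (14*(-6))*(5/3) = -84*5/3 = -140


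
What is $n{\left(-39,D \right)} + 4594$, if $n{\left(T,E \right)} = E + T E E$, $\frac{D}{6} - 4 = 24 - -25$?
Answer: $-3938924$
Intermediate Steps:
$D = 318$ ($D = 24 + 6 \left(24 - -25\right) = 24 + 6 \left(24 + 25\right) = 24 + 6 \cdot 49 = 24 + 294 = 318$)
$n{\left(T,E \right)} = E + T E^{2}$ ($n{\left(T,E \right)} = E + E T E = E + T E^{2}$)
$n{\left(-39,D \right)} + 4594 = 318 \left(1 + 318 \left(-39\right)\right) + 4594 = 318 \left(1 - 12402\right) + 4594 = 318 \left(-12401\right) + 4594 = -3943518 + 4594 = -3938924$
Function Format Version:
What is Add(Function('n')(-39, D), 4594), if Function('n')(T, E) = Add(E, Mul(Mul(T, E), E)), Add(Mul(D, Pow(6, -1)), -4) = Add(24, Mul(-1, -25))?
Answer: -3938924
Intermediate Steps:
D = 318 (D = Add(24, Mul(6, Add(24, Mul(-1, -25)))) = Add(24, Mul(6, Add(24, 25))) = Add(24, Mul(6, 49)) = Add(24, 294) = 318)
Function('n')(T, E) = Add(E, Mul(T, Pow(E, 2))) (Function('n')(T, E) = Add(E, Mul(Mul(E, T), E)) = Add(E, Mul(T, Pow(E, 2))))
Add(Function('n')(-39, D), 4594) = Add(Mul(318, Add(1, Mul(318, -39))), 4594) = Add(Mul(318, Add(1, -12402)), 4594) = Add(Mul(318, -12401), 4594) = Add(-3943518, 4594) = -3938924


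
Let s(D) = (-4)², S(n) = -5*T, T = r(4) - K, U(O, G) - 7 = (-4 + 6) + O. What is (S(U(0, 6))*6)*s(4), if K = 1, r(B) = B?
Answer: -1440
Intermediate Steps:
U(O, G) = 9 + O (U(O, G) = 7 + ((-4 + 6) + O) = 7 + (2 + O) = 9 + O)
T = 3 (T = 4 - 1*1 = 4 - 1 = 3)
S(n) = -15 (S(n) = -5*3 = -15)
s(D) = 16
(S(U(0, 6))*6)*s(4) = -15*6*16 = -90*16 = -1440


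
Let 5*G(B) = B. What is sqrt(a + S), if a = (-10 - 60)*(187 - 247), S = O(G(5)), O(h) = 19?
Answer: sqrt(4219) ≈ 64.954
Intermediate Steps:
G(B) = B/5
S = 19
a = 4200 (a = -70*(-60) = 4200)
sqrt(a + S) = sqrt(4200 + 19) = sqrt(4219)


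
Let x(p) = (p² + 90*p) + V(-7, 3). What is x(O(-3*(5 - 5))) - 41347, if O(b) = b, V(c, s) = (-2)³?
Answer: -41355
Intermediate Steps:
V(c, s) = -8
x(p) = -8 + p² + 90*p (x(p) = (p² + 90*p) - 8 = -8 + p² + 90*p)
x(O(-3*(5 - 5))) - 41347 = (-8 + (-3*(5 - 5))² + 90*(-3*(5 - 5))) - 41347 = (-8 + (-3*0)² + 90*(-3*0)) - 41347 = (-8 + 0² + 90*0) - 41347 = (-8 + 0 + 0) - 41347 = -8 - 41347 = -41355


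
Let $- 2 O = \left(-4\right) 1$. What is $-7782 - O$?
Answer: $-7784$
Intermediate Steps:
$O = 2$ ($O = - \frac{\left(-4\right) 1}{2} = \left(- \frac{1}{2}\right) \left(-4\right) = 2$)
$-7782 - O = -7782 - 2 = -7784$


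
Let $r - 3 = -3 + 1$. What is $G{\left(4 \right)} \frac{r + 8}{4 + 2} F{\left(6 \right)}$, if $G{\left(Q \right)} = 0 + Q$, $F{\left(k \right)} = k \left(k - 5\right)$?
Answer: $36$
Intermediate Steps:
$F{\left(k \right)} = k \left(-5 + k\right)$
$r = 1$ ($r = 3 + \left(-3 + 1\right) = 3 - 2 = 1$)
$G{\left(Q \right)} = Q$
$G{\left(4 \right)} \frac{r + 8}{4 + 2} F{\left(6 \right)} = 4 \frac{1 + 8}{4 + 2} \cdot 6 \left(-5 + 6\right) = 4 \cdot \frac{9}{6} \cdot 6 \cdot 1 = 4 \cdot 9 \cdot \frac{1}{6} \cdot 6 = 4 \cdot \frac{3}{2} \cdot 6 = 6 \cdot 6 = 36$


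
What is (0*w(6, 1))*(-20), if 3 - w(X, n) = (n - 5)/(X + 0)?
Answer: 0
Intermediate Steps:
w(X, n) = 3 - (-5 + n)/X (w(X, n) = 3 - (n - 5)/(X + 0) = 3 - (-5 + n)/X)
(0*w(6, 1))*(-20) = (0*((5 - 1*1 + 3*6)/6))*(-20) = (0*((5 - 1 + 18)/6))*(-20) = (0*((⅙)*22))*(-20) = (0*(11/3))*(-20) = 0*(-20) = 0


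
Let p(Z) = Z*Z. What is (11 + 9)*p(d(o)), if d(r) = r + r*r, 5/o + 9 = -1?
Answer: 5/4 ≈ 1.2500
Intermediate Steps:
o = -1/2 (o = 5/(-9 - 1) = 5/(-10) = 5*(-1/10) = -1/2 ≈ -0.50000)
d(r) = r + r**2
p(Z) = Z**2
(11 + 9)*p(d(o)) = (11 + 9)*(-(1 - 1/2)/2)**2 = 20*(-1/2*1/2)**2 = 20*(-1/4)**2 = 20*(1/16) = 5/4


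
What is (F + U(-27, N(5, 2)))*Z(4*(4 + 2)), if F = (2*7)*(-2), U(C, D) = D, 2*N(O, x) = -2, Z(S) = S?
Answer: -696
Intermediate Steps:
N(O, x) = -1 (N(O, x) = (1/2)*(-2) = -1)
F = -28 (F = 14*(-2) = -28)
(F + U(-27, N(5, 2)))*Z(4*(4 + 2)) = (-28 - 1)*(4*(4 + 2)) = -116*6 = -29*24 = -696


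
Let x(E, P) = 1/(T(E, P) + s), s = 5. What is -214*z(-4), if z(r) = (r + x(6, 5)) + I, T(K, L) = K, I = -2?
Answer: 13910/11 ≈ 1264.5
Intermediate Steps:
x(E, P) = 1/(5 + E) (x(E, P) = 1/(E + 5) = 1/(5 + E))
z(r) = -21/11 + r (z(r) = (r + 1/(5 + 6)) - 2 = (r + 1/11) - 2 = (1/11 + r) - 2 = -21/11 + r)
-214*z(-4) = -214*(-21/11 - 4) = -214*(-65/11) = 13910/11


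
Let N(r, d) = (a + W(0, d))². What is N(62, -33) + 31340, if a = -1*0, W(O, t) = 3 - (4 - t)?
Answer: 32496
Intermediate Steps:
W(O, t) = -1 + t (W(O, t) = 3 + (-4 + t) = -1 + t)
a = 0
N(r, d) = (-1 + d)² (N(r, d) = (0 + (-1 + d))² = (-1 + d)²)
N(62, -33) + 31340 = (-1 - 33)² + 31340 = (-34)² + 31340 = 1156 + 31340 = 32496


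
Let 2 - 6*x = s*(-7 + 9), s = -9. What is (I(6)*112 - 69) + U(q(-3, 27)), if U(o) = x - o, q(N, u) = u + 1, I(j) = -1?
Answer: -617/3 ≈ -205.67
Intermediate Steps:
x = 10/3 (x = 1/3 - (-3)*(-7 + 9)/2 = 1/3 - (-3)*2/2 = 1/3 - 1/6*(-18) = 1/3 + 3 = 10/3 ≈ 3.3333)
q(N, u) = 1 + u
U(o) = 10/3 - o
(I(6)*112 - 69) + U(q(-3, 27)) = (-1*112 - 69) + (10/3 - (1 + 27)) = (-112 - 69) + (10/3 - 1*28) = -181 + (10/3 - 28) = -181 - 74/3 = -617/3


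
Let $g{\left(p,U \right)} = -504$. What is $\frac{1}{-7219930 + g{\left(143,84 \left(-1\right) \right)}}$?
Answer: $- \frac{1}{7220434} \approx -1.385 \cdot 10^{-7}$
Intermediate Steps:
$\frac{1}{-7219930 + g{\left(143,84 \left(-1\right) \right)}} = \frac{1}{-7219930 - 504} = \frac{1}{-7220434} = - \frac{1}{7220434}$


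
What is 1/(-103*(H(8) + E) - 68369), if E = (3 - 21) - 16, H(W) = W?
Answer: -1/65691 ≈ -1.5223e-5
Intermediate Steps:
E = -34 (E = -18 - 16 = -34)
1/(-103*(H(8) + E) - 68369) = 1/(-103*(8 - 34) - 68369) = 1/(-103*(-26) - 68369) = 1/(2678 - 68369) = 1/(-65691) = -1/65691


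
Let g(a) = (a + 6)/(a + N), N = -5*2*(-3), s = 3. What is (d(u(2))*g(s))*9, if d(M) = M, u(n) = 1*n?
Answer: 54/11 ≈ 4.9091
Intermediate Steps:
u(n) = n
N = 30 (N = -10*(-3) = 30)
g(a) = (6 + a)/(30 + a) (g(a) = (a + 6)/(a + 30) = (6 + a)/(30 + a))
(d(u(2))*g(s))*9 = (2*((6 + 3)/(30 + 3)))*9 = (2*(9/33))*9 = (2*((1/33)*9))*9 = (2*(3/11))*9 = (6/11)*9 = 54/11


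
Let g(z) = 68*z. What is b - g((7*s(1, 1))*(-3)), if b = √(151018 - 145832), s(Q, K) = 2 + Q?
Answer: 4284 + √5186 ≈ 4356.0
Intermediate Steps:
b = √5186 ≈ 72.014
b - g((7*s(1, 1))*(-3)) = √5186 - 68*(7*(2 + 1))*(-3) = √5186 - 68*(7*3)*(-3) = √5186 - 68*21*(-3) = √5186 - 68*(-63) = √5186 - 1*(-4284) = √5186 + 4284 = 4284 + √5186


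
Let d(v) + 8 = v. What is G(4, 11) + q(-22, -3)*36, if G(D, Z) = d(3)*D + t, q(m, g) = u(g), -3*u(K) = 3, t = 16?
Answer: -40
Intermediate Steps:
d(v) = -8 + v
u(K) = -1 (u(K) = -1/3*3 = -1)
q(m, g) = -1
G(D, Z) = 16 - 5*D (G(D, Z) = (-8 + 3)*D + 16 = -5*D + 16 = 16 - 5*D)
G(4, 11) + q(-22, -3)*36 = (16 - 5*4) - 1*36 = (16 - 20) - 36 = -4 - 36 = -40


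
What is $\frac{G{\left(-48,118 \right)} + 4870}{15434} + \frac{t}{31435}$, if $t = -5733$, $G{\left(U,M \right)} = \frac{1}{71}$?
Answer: $\frac{4587009723}{34446913090} \approx 0.13316$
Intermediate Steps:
$G{\left(U,M \right)} = \frac{1}{71}$
$\frac{G{\left(-48,118 \right)} + 4870}{15434} + \frac{t}{31435} = \frac{\frac{1}{71} + 4870}{15434} - \frac{5733}{31435} = \frac{345771}{71} \cdot \frac{1}{15434} - \frac{5733}{31435} = \frac{345771}{1095814} - \frac{5733}{31435} = \frac{4587009723}{34446913090}$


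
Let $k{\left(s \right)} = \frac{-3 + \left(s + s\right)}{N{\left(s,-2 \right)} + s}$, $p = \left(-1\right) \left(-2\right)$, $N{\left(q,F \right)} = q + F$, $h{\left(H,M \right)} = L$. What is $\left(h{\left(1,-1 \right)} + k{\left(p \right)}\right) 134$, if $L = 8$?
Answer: $1139$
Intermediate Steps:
$h{\left(H,M \right)} = 8$
$N{\left(q,F \right)} = F + q$
$p = 2$
$k{\left(s \right)} = \frac{-3 + 2 s}{-2 + 2 s}$ ($k{\left(s \right)} = \frac{-3 + \left(s + s\right)}{\left(-2 + s\right) + s} = \frac{-3 + 2 s}{-2 + 2 s}$)
$\left(h{\left(1,-1 \right)} + k{\left(p \right)}\right) 134 = \left(8 + \frac{- \frac{3}{2} + 2}{-1 + 2}\right) 134 = \left(8 + 1^{-1} \cdot \frac{1}{2}\right) 134 = \left(8 + 1 \cdot \frac{1}{2}\right) 134 = \left(8 + \frac{1}{2}\right) 134 = \frac{17}{2} \cdot 134 = 1139$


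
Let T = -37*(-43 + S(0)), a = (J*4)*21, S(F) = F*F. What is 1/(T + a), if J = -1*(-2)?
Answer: 1/1759 ≈ 0.00056850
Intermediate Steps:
S(F) = F**2
J = 2
a = 168 (a = (2*4)*21 = 8*21 = 168)
T = 1591 (T = -37*(-43 + 0**2) = -37*(-43 + 0) = -37*(-43) = 1591)
1/(T + a) = 1/(1591 + 168) = 1/1759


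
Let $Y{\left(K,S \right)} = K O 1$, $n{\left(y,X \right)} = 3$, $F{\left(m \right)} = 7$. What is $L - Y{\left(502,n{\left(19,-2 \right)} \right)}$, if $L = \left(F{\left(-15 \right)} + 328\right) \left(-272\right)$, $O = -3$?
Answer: $-89614$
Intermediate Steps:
$Y{\left(K,S \right)} = - 3 K$ ($Y{\left(K,S \right)} = K \left(-3\right) 1 = - 3 K 1 = - 3 K$)
$L = -91120$ ($L = \left(7 + 328\right) \left(-272\right) = 335 \left(-272\right) = -91120$)
$L - Y{\left(502,n{\left(19,-2 \right)} \right)} = -91120 - \left(-3\right) 502 = -91120 - -1506 = -91120 + 1506 = -89614$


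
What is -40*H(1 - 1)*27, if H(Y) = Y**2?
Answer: 0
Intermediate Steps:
-40*H(1 - 1)*27 = -40*(1 - 1)**2*27 = -40*0**2*27 = -40*0*27 = 0*27 = 0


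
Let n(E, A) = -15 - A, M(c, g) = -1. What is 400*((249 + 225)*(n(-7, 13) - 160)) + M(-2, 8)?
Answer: -35644801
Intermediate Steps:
400*((249 + 225)*(n(-7, 13) - 160)) + M(-2, 8) = 400*((249 + 225)*((-15 - 1*13) - 160)) - 1 = 400*(474*((-15 - 13) - 160)) - 1 = 400*(474*(-28 - 160)) - 1 = 400*(474*(-188)) - 1 = 400*(-89112) - 1 = -35644800 - 1 = -35644801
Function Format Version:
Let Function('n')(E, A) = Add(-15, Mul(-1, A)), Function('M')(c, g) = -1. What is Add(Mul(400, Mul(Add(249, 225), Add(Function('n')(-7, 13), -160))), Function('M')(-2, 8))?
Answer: -35644801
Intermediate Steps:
Add(Mul(400, Mul(Add(249, 225), Add(Function('n')(-7, 13), -160))), Function('M')(-2, 8)) = Add(Mul(400, Mul(Add(249, 225), Add(Add(-15, Mul(-1, 13)), -160))), -1) = Add(Mul(400, Mul(474, Add(Add(-15, -13), -160))), -1) = Add(Mul(400, Mul(474, Add(-28, -160))), -1) = Add(Mul(400, Mul(474, -188)), -1) = Add(Mul(400, -89112), -1) = Add(-35644800, -1) = -35644801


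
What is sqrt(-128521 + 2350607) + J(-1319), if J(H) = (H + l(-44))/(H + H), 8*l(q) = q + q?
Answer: 665/1319 + sqrt(2222086) ≈ 1491.2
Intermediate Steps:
l(q) = q/4 (l(q) = (q + q)/8 = (2*q)/8 = q/4)
J(H) = (-11 + H)/(2*H) (J(H) = (H + (1/4)*(-44))/(H + H) = (H - 11)/((2*H)) = (-11 + H)*(1/(2*H)) = (-11 + H)/(2*H))
sqrt(-128521 + 2350607) + J(-1319) = sqrt(-128521 + 2350607) + (1/2)*(-11 - 1319)/(-1319) = sqrt(2222086) + (1/2)*(-1/1319)*(-1330) = sqrt(2222086) + 665/1319 = 665/1319 + sqrt(2222086)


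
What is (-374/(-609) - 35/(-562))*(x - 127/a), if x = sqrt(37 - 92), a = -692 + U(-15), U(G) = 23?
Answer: 29400881/228970602 + 231503*I*sqrt(55)/342258 ≈ 0.1284 + 5.0163*I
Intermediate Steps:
a = -669 (a = -692 + 23 = -669)
x = I*sqrt(55) (x = sqrt(-55) = I*sqrt(55) ≈ 7.4162*I)
(-374/(-609) - 35/(-562))*(x - 127/a) = (-374/(-609) - 35/(-562))*(I*sqrt(55) - 127/(-669)) = (-374*(-1/609) - 35*(-1/562))*(I*sqrt(55) - 127*(-1/669)) = (374/609 + 35/562)*(I*sqrt(55) + 127/669) = 231503*(127/669 + I*sqrt(55))/342258 = 29400881/228970602 + 231503*I*sqrt(55)/342258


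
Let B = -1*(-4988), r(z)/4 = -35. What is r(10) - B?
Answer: -5128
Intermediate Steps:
r(z) = -140 (r(z) = 4*(-35) = -140)
B = 4988
r(10) - B = -140 - 1*4988 = -140 - 4988 = -5128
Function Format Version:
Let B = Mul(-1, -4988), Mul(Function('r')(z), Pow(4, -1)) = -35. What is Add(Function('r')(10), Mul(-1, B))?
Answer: -5128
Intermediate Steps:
Function('r')(z) = -140 (Function('r')(z) = Mul(4, -35) = -140)
B = 4988
Add(Function('r')(10), Mul(-1, B)) = Add(-140, Mul(-1, 4988)) = Add(-140, -4988) = -5128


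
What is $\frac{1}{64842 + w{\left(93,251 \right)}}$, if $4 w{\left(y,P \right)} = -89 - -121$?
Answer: $\frac{1}{64850} \approx 1.542 \cdot 10^{-5}$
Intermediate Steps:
$w{\left(y,P \right)} = 8$ ($w{\left(y,P \right)} = \frac{-89 - -121}{4} = \frac{-89 + 121}{4} = \frac{1}{4} \cdot 32 = 8$)
$\frac{1}{64842 + w{\left(93,251 \right)}} = \frac{1}{64842 + 8} = \frac{1}{64850}$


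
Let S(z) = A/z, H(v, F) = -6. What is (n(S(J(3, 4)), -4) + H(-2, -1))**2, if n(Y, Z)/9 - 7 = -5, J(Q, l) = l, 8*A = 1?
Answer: 144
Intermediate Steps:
A = 1/8 (A = (1/8)*1 = 1/8 ≈ 0.12500)
S(z) = 1/(8*z)
n(Y, Z) = 18 (n(Y, Z) = 63 + 9*(-5) = 63 - 45 = 18)
(n(S(J(3, 4)), -4) + H(-2, -1))**2 = (18 - 6)**2 = 12**2 = 144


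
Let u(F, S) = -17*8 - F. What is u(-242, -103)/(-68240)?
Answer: -53/34120 ≈ -0.0015533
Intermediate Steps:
u(F, S) = -136 - F
u(-242, -103)/(-68240) = (-136 - 1*(-242))/(-68240) = (-136 + 242)*(-1/68240) = 106*(-1/68240) = -53/34120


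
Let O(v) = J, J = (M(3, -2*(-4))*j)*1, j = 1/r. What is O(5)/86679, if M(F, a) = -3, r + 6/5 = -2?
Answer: 5/462288 ≈ 1.0816e-5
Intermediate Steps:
r = -16/5 (r = -6/5 - 2 = -16/5 ≈ -3.2000)
j = -5/16 (j = 1/(-16/5) = -5/16 ≈ -0.31250)
J = 15/16 (J = -3*(-5/16)*1 = (15/16)*1 = 15/16 ≈ 0.93750)
O(v) = 15/16
O(5)/86679 = (15/16)/86679 = (15/16)*(1/86679) = 5/462288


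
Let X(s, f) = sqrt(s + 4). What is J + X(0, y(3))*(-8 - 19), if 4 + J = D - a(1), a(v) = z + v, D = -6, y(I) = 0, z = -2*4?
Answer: -57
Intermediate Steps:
z = -8
X(s, f) = sqrt(4 + s)
a(v) = -8 + v
J = -3 (J = -4 + (-6 - (-8 + 1)) = -4 + (-6 - 1*(-7)) = -4 + (-6 + 7) = -4 + 1 = -3)
J + X(0, y(3))*(-8 - 19) = -3 + sqrt(4 + 0)*(-8 - 19) = -3 + sqrt(4)*(-27) = -3 + 2*(-27) = -3 - 54 = -57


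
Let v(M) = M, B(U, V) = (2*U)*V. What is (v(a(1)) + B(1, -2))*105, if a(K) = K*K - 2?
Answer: -525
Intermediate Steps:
a(K) = -2 + K² (a(K) = K² - 2 = -2 + K²)
B(U, V) = 2*U*V
(v(a(1)) + B(1, -2))*105 = ((-2 + 1²) + 2*1*(-2))*105 = ((-2 + 1) - 4)*105 = (-1 - 4)*105 = -5*105 = -525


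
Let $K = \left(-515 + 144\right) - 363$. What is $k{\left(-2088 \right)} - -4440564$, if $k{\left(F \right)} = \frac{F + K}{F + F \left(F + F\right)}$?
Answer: $\frac{19355086305389}{4358700} \approx 4.4406 \cdot 10^{6}$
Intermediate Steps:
$K = -734$ ($K = -371 - 363 = -734$)
$k{\left(F \right)} = \frac{-734 + F}{F + 2 F^{2}}$ ($k{\left(F \right)} = \frac{F - 734}{F + F \left(F + F\right)} = \frac{-734 + F}{F + F 2 F} = \frac{-734 + F}{F + 2 F^{2}}$)
$k{\left(-2088 \right)} - -4440564 = \frac{-734 - 2088}{\left(-2088\right) \left(1 + 2 \left(-2088\right)\right)} - -4440564 = \left(- \frac{1}{2088}\right) \frac{1}{1 - 4176} \left(-2822\right) + 4440564 = \left(- \frac{1}{2088}\right) \frac{1}{-4175} \left(-2822\right) + 4440564 = \left(- \frac{1}{2088}\right) \left(- \frac{1}{4175}\right) \left(-2822\right) + 4440564 = - \frac{1411}{4358700} + 4440564 = \frac{19355086305389}{4358700}$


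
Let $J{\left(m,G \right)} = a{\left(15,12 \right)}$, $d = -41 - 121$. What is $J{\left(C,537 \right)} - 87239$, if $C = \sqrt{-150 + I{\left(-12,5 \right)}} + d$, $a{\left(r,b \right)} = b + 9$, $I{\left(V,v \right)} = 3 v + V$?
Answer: $-87218$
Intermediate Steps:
$d = -162$ ($d = -41 - 121 = -162$)
$I{\left(V,v \right)} = V + 3 v$
$a{\left(r,b \right)} = 9 + b$
$C = -162 + 7 i \sqrt{3}$ ($C = \sqrt{-150 + \left(-12 + 3 \cdot 5\right)} - 162 = \sqrt{-150 + \left(-12 + 15\right)} - 162 = \sqrt{-150 + 3} - 162 = \sqrt{-147} - 162 = 7 i \sqrt{3} - 162 = -162 + 7 i \sqrt{3} \approx -162.0 + 12.124 i$)
$J{\left(m,G \right)} = 21$ ($J{\left(m,G \right)} = 9 + 12 = 21$)
$J{\left(C,537 \right)} - 87239 = 21 - 87239 = -87218$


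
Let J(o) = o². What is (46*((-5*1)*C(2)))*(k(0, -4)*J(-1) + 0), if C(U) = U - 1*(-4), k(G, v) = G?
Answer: 0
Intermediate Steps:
C(U) = 4 + U (C(U) = U + 4 = 4 + U)
(46*((-5*1)*C(2)))*(k(0, -4)*J(-1) + 0) = (46*((-5*1)*(4 + 2)))*(0*(-1)² + 0) = (46*(-5*6))*(0*1 + 0) = (46*(-30))*(0 + 0) = -1380*0 = 0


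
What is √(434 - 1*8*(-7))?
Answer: 7*√10 ≈ 22.136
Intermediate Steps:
√(434 - 1*8*(-7)) = √(434 - 8*(-7)) = √(434 + 56) = √490 = 7*√10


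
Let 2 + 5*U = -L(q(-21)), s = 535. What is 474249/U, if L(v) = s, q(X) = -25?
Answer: -790415/179 ≈ -4415.7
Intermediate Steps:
L(v) = 535
U = -537/5 (U = -⅖ + (-1*535)/5 = -⅖ + (⅕)*(-535) = -⅖ - 107 = -537/5 ≈ -107.40)
474249/U = 474249/(-537/5) = 474249*(-5/537) = -790415/179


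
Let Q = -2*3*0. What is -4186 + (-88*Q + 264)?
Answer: -3922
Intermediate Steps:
Q = 0 (Q = -6*0 = 0)
-4186 + (-88*Q + 264) = -4186 + (-88*0 + 264) = -4186 + (0 + 264) = -4186 + 264 = -3922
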